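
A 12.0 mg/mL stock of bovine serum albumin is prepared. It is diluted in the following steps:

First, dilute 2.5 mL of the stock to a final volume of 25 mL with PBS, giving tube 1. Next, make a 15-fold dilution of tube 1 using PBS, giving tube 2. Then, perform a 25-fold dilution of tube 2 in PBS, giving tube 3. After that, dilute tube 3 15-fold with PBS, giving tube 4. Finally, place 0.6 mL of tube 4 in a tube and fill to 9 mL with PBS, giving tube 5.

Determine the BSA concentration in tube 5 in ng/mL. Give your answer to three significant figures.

Step 1: 2.5 mL brought to 25 mL → factor 25/2.5 = 10
Step 2: 15-fold → factor 15
Step 3: 25-fold → factor 25
Step 4: 15-fold → factor 15
Step 5: 0.6 mL brought to 9 mL → factor 9/0.6 = 15
Overall dilution factor = 10 × 15 × 25 × 15 × 15 = 8.4375 × 10^5
Final = 12.0 mg/mL / 8.4375 × 10^5 = 1.422 × 10^-5 mg/mL = 14.2 ng/mL

14.2 ng/mL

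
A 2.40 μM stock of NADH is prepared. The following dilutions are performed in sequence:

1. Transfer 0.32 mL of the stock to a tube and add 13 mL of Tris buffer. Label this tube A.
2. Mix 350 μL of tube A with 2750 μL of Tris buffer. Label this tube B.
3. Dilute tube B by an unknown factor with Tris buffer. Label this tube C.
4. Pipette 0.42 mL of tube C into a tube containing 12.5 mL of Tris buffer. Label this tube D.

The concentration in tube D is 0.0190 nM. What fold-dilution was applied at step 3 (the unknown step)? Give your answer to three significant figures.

Step 1: 0.32 mL + 13 mL = 13.32 mL total → factor 13.32/0.32 = 41.625
Step 2: 350 μL + 2750 μL = 3100 μL total → factor 3100/350 = 8.8571
Step 3: unknown factor x
Step 4: 0.42 mL + 12.5 mL = 12.92 mL total → factor 12.92/0.42 = 30.762
Product of known-step factors = 11341
Overall factor = 2.40 μM / (0.0190 nM) = 1.2632 × 10^5
x = 1.2632 × 10^5 / 11341 = 11.1

11.1-fold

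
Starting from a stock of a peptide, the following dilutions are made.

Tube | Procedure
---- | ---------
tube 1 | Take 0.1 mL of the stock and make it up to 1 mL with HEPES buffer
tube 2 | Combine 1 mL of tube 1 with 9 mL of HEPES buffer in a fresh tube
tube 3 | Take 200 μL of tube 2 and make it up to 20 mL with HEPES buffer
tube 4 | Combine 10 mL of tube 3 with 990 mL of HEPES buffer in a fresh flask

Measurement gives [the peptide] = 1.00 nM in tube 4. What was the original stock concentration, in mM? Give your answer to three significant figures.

Step 1: 0.1 mL brought to 1 mL → factor 1/0.1 = 10
Step 2: 1 mL + 9 mL = 10 mL total → factor 10/1 = 10
Step 3: 200 μL brought to 20 mL → factor 20000/200 = 100
Step 4: 10 mL + 990 mL = 1000 mL total → factor 1000/10 = 100
Overall dilution factor = 10 × 10 × 100 × 100 = 1 × 10^6
Stock = 1.00 nM × 1 × 10^6 = 1.000 × 10^6 nM = 1.00 mM

1.00 mM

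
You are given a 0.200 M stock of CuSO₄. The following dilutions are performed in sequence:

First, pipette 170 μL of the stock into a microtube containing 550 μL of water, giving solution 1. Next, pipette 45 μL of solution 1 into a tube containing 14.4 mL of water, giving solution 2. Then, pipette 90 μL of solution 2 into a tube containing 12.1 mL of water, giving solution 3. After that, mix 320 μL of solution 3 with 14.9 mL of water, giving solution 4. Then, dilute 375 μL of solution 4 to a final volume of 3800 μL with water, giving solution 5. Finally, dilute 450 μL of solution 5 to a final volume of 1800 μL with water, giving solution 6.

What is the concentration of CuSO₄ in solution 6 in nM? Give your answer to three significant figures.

Step 1: 170 μL + 550 μL = 720 μL total → factor 720/170 = 4.2353
Step 2: 45 μL + 14.4 mL = 14445 μL total → factor 14445/45 = 321
Step 3: 90 μL + 12.1 mL = 12190 μL total → factor 12190/90 = 135.44
Step 4: 320 μL + 14.9 mL = 15220 μL total → factor 15220/320 = 47.562
Step 5: 375 μL brought to 3800 μL → factor 3800/375 = 10.133
Step 6: 450 μL brought to 1800 μL → factor 1800/450 = 4
Overall dilution factor = 4.2353 × 321 × 135.44 × 47.562 × 10.133 × 4 = 3.55 × 10^8
Final = 0.200 M / 3.55 × 10^8 = 5.634 × 10^-10 M = 0.563 nM

0.563 nM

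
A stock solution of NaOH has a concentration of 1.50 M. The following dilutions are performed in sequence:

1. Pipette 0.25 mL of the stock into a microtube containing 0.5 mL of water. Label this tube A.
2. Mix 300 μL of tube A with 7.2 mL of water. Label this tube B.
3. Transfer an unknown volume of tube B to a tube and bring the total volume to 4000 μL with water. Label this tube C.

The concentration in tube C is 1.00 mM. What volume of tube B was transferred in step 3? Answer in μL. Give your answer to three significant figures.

Step 1: 0.25 mL + 0.5 mL = 0.75 mL total → factor 0.75/0.25 = 3
Step 2: 300 μL + 7.2 mL = 7500 μL total → factor 7500/300 = 25
Step 3: v brought to 4000 μL → factor = 4000 μL/v
Product of known-step factors = 75
Overall factor = 1.50 M / (1.00 mM) = 1500
Step-3 factor = 1500 / 75 = 20
v = 4000 μL / 20 = 200 μL

200 μL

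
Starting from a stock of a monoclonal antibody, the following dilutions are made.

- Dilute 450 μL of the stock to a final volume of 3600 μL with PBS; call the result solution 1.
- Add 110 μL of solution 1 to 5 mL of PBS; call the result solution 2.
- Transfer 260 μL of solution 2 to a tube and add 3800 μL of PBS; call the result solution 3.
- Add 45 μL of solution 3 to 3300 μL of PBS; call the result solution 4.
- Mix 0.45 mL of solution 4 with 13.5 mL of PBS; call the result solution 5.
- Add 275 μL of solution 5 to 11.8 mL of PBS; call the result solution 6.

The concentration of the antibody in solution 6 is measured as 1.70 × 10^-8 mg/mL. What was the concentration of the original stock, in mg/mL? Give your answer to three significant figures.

9.98 mg/mL

Step 1: 450 μL brought to 3600 μL → factor 3600/450 = 8
Step 2: 110 μL + 5 mL = 5110 μL total → factor 5110/110 = 46.455
Step 3: 260 μL + 3800 μL = 4060 μL total → factor 4060/260 = 15.615
Step 4: 45 μL + 3300 μL = 3345 μL total → factor 3345/45 = 74.333
Step 5: 0.45 mL + 13.5 mL = 13.95 mL total → factor 13.95/0.45 = 31
Step 6: 275 μL + 11.8 mL = 12075 μL total → factor 12075/275 = 43.909
Overall dilution factor = 8 × 46.455 × 15.615 × 74.333 × 31 × 43.909 = 5.8718 × 10^8
Stock = 1.70 × 10^-8 mg/mL × 5.8718 × 10^8 = 9.98 mg/mL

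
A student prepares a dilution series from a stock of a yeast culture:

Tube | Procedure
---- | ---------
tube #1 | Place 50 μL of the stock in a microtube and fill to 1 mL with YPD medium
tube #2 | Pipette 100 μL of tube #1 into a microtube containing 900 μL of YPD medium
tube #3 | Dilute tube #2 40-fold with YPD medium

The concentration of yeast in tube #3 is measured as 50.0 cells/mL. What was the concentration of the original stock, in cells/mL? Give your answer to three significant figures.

4.00 × 10^5 cells/mL

Step 1: 50 μL brought to 1 mL → factor 1000/50 = 20
Step 2: 100 μL + 900 μL = 1000 μL total → factor 1000/100 = 10
Step 3: 40-fold → factor 40
Overall dilution factor = 20 × 10 × 40 = 8000
Stock = 50.0 cells/mL × 8000 = 4.00 × 10^5 cells/mL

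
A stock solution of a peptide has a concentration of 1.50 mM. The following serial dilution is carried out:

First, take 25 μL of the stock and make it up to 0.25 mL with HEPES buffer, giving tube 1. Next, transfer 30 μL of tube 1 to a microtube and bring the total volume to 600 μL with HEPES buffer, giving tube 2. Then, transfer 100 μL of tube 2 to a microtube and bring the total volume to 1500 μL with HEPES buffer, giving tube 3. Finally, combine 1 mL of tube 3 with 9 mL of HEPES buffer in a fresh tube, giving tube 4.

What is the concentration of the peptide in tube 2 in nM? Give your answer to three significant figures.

7.50 × 10^3 nM

Step 1: 25 μL brought to 0.25 mL → factor 250/25 = 10
Step 2: 30 μL brought to 600 μL → factor 600/30 = 20
Dilution factor through tube 2 = 10 × 20 = 200
[tube 2] = 1.50 mM / 200 = 0.007500 mM = 7.50 × 10^3 nM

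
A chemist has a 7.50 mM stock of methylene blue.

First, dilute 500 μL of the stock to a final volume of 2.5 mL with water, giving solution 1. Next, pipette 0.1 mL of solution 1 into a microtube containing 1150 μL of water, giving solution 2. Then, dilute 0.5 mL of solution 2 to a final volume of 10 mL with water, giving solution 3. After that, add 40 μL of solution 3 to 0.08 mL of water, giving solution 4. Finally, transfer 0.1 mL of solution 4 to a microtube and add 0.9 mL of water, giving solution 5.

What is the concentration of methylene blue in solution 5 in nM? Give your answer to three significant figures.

200 nM

Step 1: 500 μL brought to 2.5 mL → factor 2500/500 = 5
Step 2: 0.1 mL + 1150 μL = 1.25 mL total → factor 1.25/0.1 = 12.5
Step 3: 0.5 mL brought to 10 mL → factor 10/0.5 = 20
Step 4: 40 μL + 0.08 mL = 120 μL total → factor 120/40 = 3
Step 5: 0.1 mL + 0.9 mL = 1 mL total → factor 1/0.1 = 10
Overall dilution factor = 5 × 12.5 × 20 × 3 × 10 = 37500
Final = 7.50 mM / 37500 = 0.0002000 mM = 200 nM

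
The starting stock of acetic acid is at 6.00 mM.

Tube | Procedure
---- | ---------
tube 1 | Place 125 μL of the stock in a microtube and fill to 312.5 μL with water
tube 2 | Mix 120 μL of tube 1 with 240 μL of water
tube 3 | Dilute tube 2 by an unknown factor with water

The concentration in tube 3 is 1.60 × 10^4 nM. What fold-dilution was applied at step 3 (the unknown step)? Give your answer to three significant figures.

Step 1: 125 μL brought to 312.5 μL → factor 312.5/125 = 2.5
Step 2: 120 μL + 240 μL = 360 μL total → factor 360/120 = 3
Step 3: unknown factor x
Product of known-step factors = 7.5
Overall factor = 6.00 mM / (1.60 × 10^4 nM) = 375
x = 375 / 7.5 = 50.0

50.0-fold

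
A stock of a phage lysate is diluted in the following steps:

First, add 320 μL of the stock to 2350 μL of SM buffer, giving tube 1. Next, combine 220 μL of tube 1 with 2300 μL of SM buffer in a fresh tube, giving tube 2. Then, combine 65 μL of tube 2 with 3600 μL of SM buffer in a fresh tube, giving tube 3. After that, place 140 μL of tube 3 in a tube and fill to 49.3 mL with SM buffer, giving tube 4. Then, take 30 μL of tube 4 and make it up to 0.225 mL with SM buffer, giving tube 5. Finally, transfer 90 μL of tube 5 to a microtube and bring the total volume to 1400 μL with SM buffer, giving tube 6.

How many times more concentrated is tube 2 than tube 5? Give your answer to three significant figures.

1.49 × 10^5

Step 1: 320 μL + 2350 μL = 2670 μL total → factor 2670/320 = 8.3438
Step 2: 220 μL + 2300 μL = 2520 μL total → factor 2520/220 = 11.455
Step 3: 65 μL + 3600 μL = 3665 μL total → factor 3665/65 = 56.385
Step 4: 140 μL brought to 49.3 mL → factor 49300/140 = 352.14
Step 5: 30 μL brought to 0.225 mL → factor 225/30 = 7.5
Dilution factor to tube 2 = 95.574; to tube 5 = 1.4232 × 10^7
[tube 2]/[tube 5] = (factor to tube 5)/(factor to tube 2) = 1.4232 × 10^7/95.574 = 1.49 × 10^5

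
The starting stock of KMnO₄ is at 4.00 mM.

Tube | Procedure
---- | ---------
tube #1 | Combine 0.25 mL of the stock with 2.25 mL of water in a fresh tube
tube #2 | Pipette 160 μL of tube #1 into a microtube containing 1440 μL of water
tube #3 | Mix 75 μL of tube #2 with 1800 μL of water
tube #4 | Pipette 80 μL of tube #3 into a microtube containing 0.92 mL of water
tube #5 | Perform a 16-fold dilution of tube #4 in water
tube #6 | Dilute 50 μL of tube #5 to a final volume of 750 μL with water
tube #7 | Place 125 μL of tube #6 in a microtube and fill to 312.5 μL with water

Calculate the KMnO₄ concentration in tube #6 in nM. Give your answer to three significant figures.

Step 1: 0.25 mL + 2.25 mL = 2.5 mL total → factor 2.5/0.25 = 10
Step 2: 160 μL + 1440 μL = 1600 μL total → factor 1600/160 = 10
Step 3: 75 μL + 1800 μL = 1875 μL total → factor 1875/75 = 25
Step 4: 80 μL + 0.92 mL = 1000 μL total → factor 1000/80 = 12.5
Step 5: 16-fold → factor 16
Step 6: 50 μL brought to 750 μL → factor 750/50 = 15
Dilution factor through tube #6 = 10 × 10 × 25 × 12.5 × 16 × 15 = 7.5 × 10^6
[tube #6] = 4.00 mM / 7.5 × 10^6 = 5.333 × 10^-7 mM = 0.533 nM

0.533 nM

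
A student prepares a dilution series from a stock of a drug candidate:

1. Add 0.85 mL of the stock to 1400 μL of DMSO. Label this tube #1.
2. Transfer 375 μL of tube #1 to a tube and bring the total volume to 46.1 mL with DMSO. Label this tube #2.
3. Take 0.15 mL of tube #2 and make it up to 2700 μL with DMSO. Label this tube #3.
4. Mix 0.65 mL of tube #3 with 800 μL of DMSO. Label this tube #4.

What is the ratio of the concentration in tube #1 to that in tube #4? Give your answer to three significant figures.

Step 1: 0.85 mL + 1400 μL = 2.25 mL total → factor 2.25/0.85 = 2.6471
Step 2: 375 μL brought to 46.1 mL → factor 46100/375 = 122.93
Step 3: 0.15 mL brought to 2700 μL → factor 2.7/0.15 = 18
Step 4: 0.65 mL + 800 μL = 1.45 mL total → factor 1.45/0.65 = 2.2308
Dilution factor to tube #1 = 2.6471; to tube #4 = 13067
[tube #1]/[tube #4] = (factor to tube #4)/(factor to tube #1) = 13067/2.6471 = 4.94 × 10^3

4.94 × 10^3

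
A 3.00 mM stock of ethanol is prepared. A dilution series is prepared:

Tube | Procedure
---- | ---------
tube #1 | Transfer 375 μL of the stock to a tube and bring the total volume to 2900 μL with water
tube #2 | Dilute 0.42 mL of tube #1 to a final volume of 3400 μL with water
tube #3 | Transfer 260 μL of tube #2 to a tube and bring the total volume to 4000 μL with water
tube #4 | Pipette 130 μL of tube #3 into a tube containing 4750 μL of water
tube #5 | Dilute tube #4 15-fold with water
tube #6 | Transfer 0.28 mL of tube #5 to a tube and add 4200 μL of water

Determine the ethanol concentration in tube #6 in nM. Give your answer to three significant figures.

Step 1: 375 μL brought to 2900 μL → factor 2900/375 = 7.7333
Step 2: 0.42 mL brought to 3400 μL → factor 3.4/0.42 = 8.0952
Step 3: 260 μL brought to 4000 μL → factor 4000/260 = 15.385
Step 4: 130 μL + 4750 μL = 4880 μL total → factor 4880/130 = 37.538
Step 5: 15-fold → factor 15
Step 6: 0.28 mL + 4200 μL = 4.48 mL total → factor 4.48/0.28 = 16
Overall dilution factor = 7.7333 × 8.0952 × 15.385 × 37.538 × 15 × 16 = 8.677 × 10^6
Final = 3.00 mM / 8.677 × 10^6 = 3.457 × 10^-7 mM = 0.346 nM

0.346 nM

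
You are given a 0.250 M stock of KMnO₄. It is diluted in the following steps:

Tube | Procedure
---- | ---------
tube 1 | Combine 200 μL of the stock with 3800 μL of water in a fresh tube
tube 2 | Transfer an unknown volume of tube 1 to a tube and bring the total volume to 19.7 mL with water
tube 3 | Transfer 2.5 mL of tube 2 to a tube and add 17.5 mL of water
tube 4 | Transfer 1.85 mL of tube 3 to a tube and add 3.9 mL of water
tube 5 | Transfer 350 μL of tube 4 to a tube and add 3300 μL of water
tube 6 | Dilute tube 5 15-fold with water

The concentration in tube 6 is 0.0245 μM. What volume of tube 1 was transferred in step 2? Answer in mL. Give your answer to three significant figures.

0.150 mL

Step 1: 200 μL + 3800 μL = 4000 μL total → factor 4000/200 = 20
Step 2: v brought to 19.7 mL → factor = 19.7 mL/v
Step 3: 2.5 mL + 17.5 mL = 20 mL total → factor 20/2.5 = 8
Step 4: 1.85 mL + 3.9 mL = 5.75 mL total → factor 5.75/1.85 = 3.1081
Step 5: 350 μL + 3300 μL = 3650 μL total → factor 3650/350 = 10.429
Step 6: 15-fold → factor 15
Product of known-step factors = 77792
Overall factor = 0.250 M / (0.0245 μM) = 1.0204 × 10^7
Step-2 factor = 1.0204 × 10^7 / 77792 = 131.17
v = 19.7 mL / 131.17 = 0.150 mL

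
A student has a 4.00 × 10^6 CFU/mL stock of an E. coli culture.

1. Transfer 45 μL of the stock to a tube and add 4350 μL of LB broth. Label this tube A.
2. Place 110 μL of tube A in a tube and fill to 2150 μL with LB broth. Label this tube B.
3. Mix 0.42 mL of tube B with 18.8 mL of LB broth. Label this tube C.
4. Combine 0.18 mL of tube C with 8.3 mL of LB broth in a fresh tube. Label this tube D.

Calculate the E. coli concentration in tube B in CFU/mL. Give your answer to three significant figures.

2.10 × 10^3 CFU/mL

Step 1: 45 μL + 4350 μL = 4395 μL total → factor 4395/45 = 97.667
Step 2: 110 μL brought to 2150 μL → factor 2150/110 = 19.545
Dilution factor through tube B = 97.667 × 19.545 = 1908.9
[tube B] = 4.00 × 10^6 CFU/mL / 1908.9 = 2.10 × 10^3 CFU/mL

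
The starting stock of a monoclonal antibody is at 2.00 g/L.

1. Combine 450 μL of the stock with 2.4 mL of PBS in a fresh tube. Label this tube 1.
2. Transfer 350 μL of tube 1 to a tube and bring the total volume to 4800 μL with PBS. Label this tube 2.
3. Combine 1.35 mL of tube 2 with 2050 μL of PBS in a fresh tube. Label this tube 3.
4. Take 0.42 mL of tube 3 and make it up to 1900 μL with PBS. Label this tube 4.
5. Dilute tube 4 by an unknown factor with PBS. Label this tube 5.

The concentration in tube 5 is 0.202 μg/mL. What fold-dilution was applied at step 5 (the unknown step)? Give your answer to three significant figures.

Step 1: 450 μL + 2.4 mL = 2850 μL total → factor 2850/450 = 6.3333
Step 2: 350 μL brought to 4800 μL → factor 4800/350 = 13.714
Step 3: 1.35 mL + 2050 μL = 3.4 mL total → factor 3.4/1.35 = 2.5185
Step 4: 0.42 mL brought to 1900 μL → factor 1.9/0.42 = 4.5238
Step 5: unknown factor x
Product of known-step factors = 989.59
Overall factor = 2.00 g/L / (0.202 μg/mL) = 9901
x = 9901 / 989.59 = 10.0

10.0-fold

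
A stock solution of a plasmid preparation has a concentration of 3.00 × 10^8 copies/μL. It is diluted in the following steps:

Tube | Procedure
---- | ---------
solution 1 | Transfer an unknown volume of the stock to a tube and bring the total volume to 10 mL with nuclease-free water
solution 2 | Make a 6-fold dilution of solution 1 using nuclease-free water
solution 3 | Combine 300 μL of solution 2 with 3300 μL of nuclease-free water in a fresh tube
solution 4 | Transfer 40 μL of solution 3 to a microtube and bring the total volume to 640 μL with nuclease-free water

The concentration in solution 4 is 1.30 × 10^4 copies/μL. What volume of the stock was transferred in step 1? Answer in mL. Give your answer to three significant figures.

0.499 mL

Step 1: v brought to 10 mL → factor = 10 mL/v
Step 2: 6-fold → factor 6
Step 3: 300 μL + 3300 μL = 3600 μL total → factor 3600/300 = 12
Step 4: 40 μL brought to 640 μL → factor 640/40 = 16
Product of known-step factors = 1152
Overall factor = 3.00 × 10^8 copies/μL / (1.30 × 10^4 copies/μL) = 23077
Step-1 factor = 23077 / 1152 = 20.032
v = 10 mL / 20.032 = 0.499 mL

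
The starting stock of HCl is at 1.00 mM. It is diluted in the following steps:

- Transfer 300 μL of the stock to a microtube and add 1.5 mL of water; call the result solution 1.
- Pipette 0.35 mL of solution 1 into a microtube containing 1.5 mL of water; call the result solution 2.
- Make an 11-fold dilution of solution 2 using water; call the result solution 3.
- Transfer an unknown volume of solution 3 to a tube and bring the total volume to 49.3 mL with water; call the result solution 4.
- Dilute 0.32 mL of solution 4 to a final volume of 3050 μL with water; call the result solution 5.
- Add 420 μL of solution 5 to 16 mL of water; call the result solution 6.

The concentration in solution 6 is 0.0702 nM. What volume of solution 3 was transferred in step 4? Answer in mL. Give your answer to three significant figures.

Step 1: 300 μL + 1.5 mL = 1800 μL total → factor 1800/300 = 6
Step 2: 0.35 mL + 1.5 mL = 1.85 mL total → factor 1.85/0.35 = 5.2857
Step 3: 11-fold → factor 11
Step 4: v brought to 49.3 mL → factor = 49.3 mL/v
Step 5: 0.32 mL brought to 3050 μL → factor 3.05/0.32 = 9.5312
Step 6: 420 μL + 16 mL = 16420 μL total → factor 16420/420 = 39.095
Product of known-step factors = 1.2999 × 10^5
Overall factor = 1.00 mM / (0.0702 nM) = 1.4245 × 10^7
Step-4 factor = 1.4245 × 10^7 / 1.2999 × 10^5 = 109.58
v = 49.3 mL / 109.58 = 0.450 mL

0.450 mL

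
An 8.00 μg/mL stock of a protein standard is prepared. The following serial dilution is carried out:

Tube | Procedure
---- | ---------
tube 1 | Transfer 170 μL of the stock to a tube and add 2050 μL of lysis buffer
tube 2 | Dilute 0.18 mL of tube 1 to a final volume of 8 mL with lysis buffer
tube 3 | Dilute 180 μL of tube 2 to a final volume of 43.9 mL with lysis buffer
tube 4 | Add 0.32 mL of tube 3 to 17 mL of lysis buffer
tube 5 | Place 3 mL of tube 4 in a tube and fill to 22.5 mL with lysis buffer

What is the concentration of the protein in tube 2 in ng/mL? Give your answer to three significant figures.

Step 1: 170 μL + 2050 μL = 2220 μL total → factor 2220/170 = 13.059
Step 2: 0.18 mL brought to 8 mL → factor 8/0.18 = 44.444
Dilution factor through tube 2 = 13.059 × 44.444 = 580.39
[tube 2] = 8.00 μg/mL / 580.39 = 0.01378 μg/mL = 13.8 ng/mL

13.8 ng/mL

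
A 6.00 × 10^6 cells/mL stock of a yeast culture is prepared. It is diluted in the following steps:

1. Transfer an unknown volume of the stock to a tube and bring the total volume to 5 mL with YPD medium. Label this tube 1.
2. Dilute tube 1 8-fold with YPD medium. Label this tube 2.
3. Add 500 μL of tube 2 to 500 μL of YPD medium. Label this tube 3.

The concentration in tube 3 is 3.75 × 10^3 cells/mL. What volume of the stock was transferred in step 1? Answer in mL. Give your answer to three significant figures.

Step 1: v brought to 5 mL → factor = 5 mL/v
Step 2: 8-fold → factor 8
Step 3: 500 μL + 500 μL = 1000 μL total → factor 1000/500 = 2
Product of known-step factors = 16
Overall factor = 6.00 × 10^6 cells/mL / (3.75 × 10^3 cells/mL) = 1600
Step-1 factor = 1600 / 16 = 100
v = 5 mL / 100 = 0.0500 mL

0.0500 mL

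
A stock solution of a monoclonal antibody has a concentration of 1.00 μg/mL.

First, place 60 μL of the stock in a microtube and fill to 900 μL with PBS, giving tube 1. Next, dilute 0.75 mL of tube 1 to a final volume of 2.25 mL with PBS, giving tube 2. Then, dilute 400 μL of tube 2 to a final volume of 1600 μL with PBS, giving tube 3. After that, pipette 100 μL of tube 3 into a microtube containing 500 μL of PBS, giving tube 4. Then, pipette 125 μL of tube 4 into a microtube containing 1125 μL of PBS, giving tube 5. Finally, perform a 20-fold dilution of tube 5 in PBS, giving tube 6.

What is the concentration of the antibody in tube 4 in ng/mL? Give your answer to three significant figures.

0.926 ng/mL

Step 1: 60 μL brought to 900 μL → factor 900/60 = 15
Step 2: 0.75 mL brought to 2.25 mL → factor 2.25/0.75 = 3
Step 3: 400 μL brought to 1600 μL → factor 1600/400 = 4
Step 4: 100 μL + 500 μL = 600 μL total → factor 600/100 = 6
Dilution factor through tube 4 = 15 × 3 × 4 × 6 = 1080
[tube 4] = 1.00 μg/mL / 1080 = 0.0009259 μg/mL = 0.926 ng/mL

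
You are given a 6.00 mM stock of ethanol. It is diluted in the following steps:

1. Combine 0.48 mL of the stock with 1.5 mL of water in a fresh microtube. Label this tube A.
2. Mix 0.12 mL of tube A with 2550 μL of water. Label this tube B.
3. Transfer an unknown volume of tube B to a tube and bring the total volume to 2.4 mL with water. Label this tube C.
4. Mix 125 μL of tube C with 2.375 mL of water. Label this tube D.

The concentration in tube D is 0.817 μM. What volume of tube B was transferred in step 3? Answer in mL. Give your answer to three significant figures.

0.600 mL

Step 1: 0.48 mL + 1.5 mL = 1.98 mL total → factor 1.98/0.48 = 4.125
Step 2: 0.12 mL + 2550 μL = 2.67 mL total → factor 2.67/0.12 = 22.25
Step 3: v brought to 2.4 mL → factor = 2.4 mL/v
Step 4: 125 μL + 2.375 mL = 2500 μL total → factor 2500/125 = 20
Product of known-step factors = 1835.6
Overall factor = 6.00 mM / (0.817 μM) = 7343.9
Step-3 factor = 7343.9 / 1835.6 = 4.0008
v = 2.4 mL / 4.0008 = 0.600 mL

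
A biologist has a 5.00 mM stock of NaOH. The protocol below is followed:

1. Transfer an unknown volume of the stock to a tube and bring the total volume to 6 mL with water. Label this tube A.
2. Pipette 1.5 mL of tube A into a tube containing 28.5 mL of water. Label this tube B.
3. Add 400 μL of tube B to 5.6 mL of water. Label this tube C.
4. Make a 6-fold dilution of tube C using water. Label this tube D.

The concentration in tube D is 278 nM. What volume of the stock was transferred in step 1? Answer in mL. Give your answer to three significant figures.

0.600 mL

Step 1: v brought to 6 mL → factor = 6 mL/v
Step 2: 1.5 mL + 28.5 mL = 30 mL total → factor 30/1.5 = 20
Step 3: 400 μL + 5.6 mL = 6000 μL total → factor 6000/400 = 15
Step 4: 6-fold → factor 6
Product of known-step factors = 1800
Overall factor = 5.00 mM / (278 nM) = 17986
Step-1 factor = 17986 / 1800 = 9.992
v = 6 mL / 9.992 = 0.600 mL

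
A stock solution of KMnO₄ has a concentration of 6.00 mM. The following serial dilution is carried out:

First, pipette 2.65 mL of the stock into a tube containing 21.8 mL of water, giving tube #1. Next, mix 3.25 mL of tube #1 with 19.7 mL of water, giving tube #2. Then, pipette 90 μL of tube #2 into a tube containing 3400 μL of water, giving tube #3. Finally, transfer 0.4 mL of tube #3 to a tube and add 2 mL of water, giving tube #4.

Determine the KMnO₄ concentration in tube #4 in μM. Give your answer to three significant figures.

0.396 μM

Step 1: 2.65 mL + 21.8 mL = 24.45 mL total → factor 24.45/2.65 = 9.2264
Step 2: 3.25 mL + 19.7 mL = 22.95 mL total → factor 22.95/3.25 = 7.0615
Step 3: 90 μL + 3400 μL = 3490 μL total → factor 3490/90 = 38.778
Step 4: 0.4 mL + 2 mL = 2.4 mL total → factor 2.4/0.4 = 6
Overall dilution factor = 9.2264 × 7.0615 × 38.778 × 6 = 15159
Final = 6.00 mM / 15159 = 0.0003958 mM = 0.396 μM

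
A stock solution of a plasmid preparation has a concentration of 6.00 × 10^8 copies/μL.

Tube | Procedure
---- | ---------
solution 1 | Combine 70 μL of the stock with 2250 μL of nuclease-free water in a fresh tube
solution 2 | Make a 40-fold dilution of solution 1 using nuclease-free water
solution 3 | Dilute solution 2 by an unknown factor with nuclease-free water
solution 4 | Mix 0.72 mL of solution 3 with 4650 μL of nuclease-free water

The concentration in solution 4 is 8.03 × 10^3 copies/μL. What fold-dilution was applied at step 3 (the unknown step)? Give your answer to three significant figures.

7.56-fold

Step 1: 70 μL + 2250 μL = 2320 μL total → factor 2320/70 = 33.143
Step 2: 40-fold → factor 40
Step 3: unknown factor x
Step 4: 0.72 mL + 4650 μL = 5.37 mL total → factor 5.37/0.72 = 7.4583
Product of known-step factors = 9887.6
Overall factor = 6.00 × 10^8 copies/μL / (8.03 × 10^3 copies/μL) = 74720
x = 74720 / 9887.6 = 7.56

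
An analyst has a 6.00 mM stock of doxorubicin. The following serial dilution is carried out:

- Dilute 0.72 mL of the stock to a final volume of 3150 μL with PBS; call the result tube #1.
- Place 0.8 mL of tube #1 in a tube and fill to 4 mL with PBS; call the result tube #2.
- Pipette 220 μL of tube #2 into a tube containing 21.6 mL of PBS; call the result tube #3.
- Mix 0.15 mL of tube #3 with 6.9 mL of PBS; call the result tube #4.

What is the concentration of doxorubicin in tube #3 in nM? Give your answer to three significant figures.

Step 1: 0.72 mL brought to 3150 μL → factor 3.15/0.72 = 4.375
Step 2: 0.8 mL brought to 4 mL → factor 4/0.8 = 5
Step 3: 220 μL + 21.6 mL = 21820 μL total → factor 21820/220 = 99.182
Dilution factor through tube #3 = 4.375 × 5 × 99.182 = 2169.6
[tube #3] = 6.00 mM / 2169.6 = 0.002765 mM = 2.77 × 10^3 nM

2.77 × 10^3 nM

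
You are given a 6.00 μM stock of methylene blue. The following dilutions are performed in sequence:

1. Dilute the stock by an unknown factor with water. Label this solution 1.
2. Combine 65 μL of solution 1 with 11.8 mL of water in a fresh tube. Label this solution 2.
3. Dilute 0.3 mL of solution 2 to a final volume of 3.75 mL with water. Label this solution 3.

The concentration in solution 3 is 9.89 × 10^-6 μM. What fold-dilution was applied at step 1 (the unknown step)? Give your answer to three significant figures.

Step 1: unknown factor x
Step 2: 65 μL + 11.8 mL = 11865 μL total → factor 11865/65 = 182.54
Step 3: 0.3 mL brought to 3.75 mL → factor 3.75/0.3 = 12.5
Product of known-step factors = 2281.7
Overall factor = 6.00 μM / (9.89 × 10^-6 μM) = 6.0667 × 10^5
x = 6.0667 × 10^5 / 2281.7 = 266

266-fold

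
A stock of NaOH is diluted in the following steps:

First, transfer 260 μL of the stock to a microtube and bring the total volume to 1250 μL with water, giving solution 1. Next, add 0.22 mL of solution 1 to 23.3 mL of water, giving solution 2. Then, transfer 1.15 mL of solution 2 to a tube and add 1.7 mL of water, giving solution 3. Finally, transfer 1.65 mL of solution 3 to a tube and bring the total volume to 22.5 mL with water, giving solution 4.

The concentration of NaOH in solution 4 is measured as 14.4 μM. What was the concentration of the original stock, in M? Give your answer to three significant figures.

0.250 M

Step 1: 260 μL brought to 1250 μL → factor 1250/260 = 4.8077
Step 2: 0.22 mL + 23.3 mL = 23.52 mL total → factor 23.52/0.22 = 106.91
Step 3: 1.15 mL + 1.7 mL = 2.85 mL total → factor 2.85/1.15 = 2.4783
Step 4: 1.65 mL brought to 22.5 mL → factor 22.5/1.65 = 13.636
Overall dilution factor = 4.8077 × 106.91 × 2.4783 × 13.636 = 17370
Stock = 14.4 μM × 17370 = 2.501 × 10^5 μM = 0.250 M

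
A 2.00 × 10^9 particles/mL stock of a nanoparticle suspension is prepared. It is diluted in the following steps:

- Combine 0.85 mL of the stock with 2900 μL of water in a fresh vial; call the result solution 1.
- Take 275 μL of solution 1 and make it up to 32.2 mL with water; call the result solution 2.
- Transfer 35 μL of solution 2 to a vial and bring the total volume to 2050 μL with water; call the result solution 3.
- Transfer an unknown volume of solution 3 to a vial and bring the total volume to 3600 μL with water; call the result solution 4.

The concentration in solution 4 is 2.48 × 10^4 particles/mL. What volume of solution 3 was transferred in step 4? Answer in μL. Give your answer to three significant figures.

Step 1: 0.85 mL + 2900 μL = 3.75 mL total → factor 3.75/0.85 = 4.4118
Step 2: 275 μL brought to 32.2 mL → factor 32200/275 = 117.09
Step 3: 35 μL brought to 2050 μL → factor 2050/35 = 58.571
Step 4: v brought to 3600 μL → factor = 3600 μL/v
Product of known-step factors = 30257
Overall factor = 2.00 × 10^9 particles/mL / (2.48 × 10^4 particles/mL) = 80645
Step-4 factor = 80645 / 30257 = 2.6654
v = 3600 μL / 2.6654 = 1.35 × 10^3 μL

1.35 × 10^3 μL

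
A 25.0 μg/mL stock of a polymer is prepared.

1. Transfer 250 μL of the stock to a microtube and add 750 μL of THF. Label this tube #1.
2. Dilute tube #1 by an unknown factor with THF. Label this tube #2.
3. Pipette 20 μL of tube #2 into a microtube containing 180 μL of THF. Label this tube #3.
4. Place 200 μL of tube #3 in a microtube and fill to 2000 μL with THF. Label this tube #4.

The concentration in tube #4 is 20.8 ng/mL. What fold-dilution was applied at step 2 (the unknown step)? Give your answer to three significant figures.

Step 1: 250 μL + 750 μL = 1000 μL total → factor 1000/250 = 4
Step 2: unknown factor x
Step 3: 20 μL + 180 μL = 200 μL total → factor 200/20 = 10
Step 4: 200 μL brought to 2000 μL → factor 2000/200 = 10
Product of known-step factors = 400
Overall factor = 25.0 μg/mL / (20.8 ng/mL) = 1201.9
x = 1201.9 / 400 = 3.00

3.00-fold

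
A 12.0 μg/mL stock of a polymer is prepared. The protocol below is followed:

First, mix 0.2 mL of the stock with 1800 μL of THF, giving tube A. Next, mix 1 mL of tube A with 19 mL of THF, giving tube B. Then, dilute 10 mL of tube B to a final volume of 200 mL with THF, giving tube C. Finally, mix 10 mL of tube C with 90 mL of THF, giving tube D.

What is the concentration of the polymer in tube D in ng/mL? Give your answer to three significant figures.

Step 1: 0.2 mL + 1800 μL = 2 mL total → factor 2/0.2 = 10
Step 2: 1 mL + 19 mL = 20 mL total → factor 20/1 = 20
Step 3: 10 mL brought to 200 mL → factor 200/10 = 20
Step 4: 10 mL + 90 mL = 100 mL total → factor 100/10 = 10
Overall dilution factor = 10 × 20 × 20 × 10 = 40000
Final = 12.0 μg/mL / 40000 = 0.0003000 μg/mL = 0.300 ng/mL

0.300 ng/mL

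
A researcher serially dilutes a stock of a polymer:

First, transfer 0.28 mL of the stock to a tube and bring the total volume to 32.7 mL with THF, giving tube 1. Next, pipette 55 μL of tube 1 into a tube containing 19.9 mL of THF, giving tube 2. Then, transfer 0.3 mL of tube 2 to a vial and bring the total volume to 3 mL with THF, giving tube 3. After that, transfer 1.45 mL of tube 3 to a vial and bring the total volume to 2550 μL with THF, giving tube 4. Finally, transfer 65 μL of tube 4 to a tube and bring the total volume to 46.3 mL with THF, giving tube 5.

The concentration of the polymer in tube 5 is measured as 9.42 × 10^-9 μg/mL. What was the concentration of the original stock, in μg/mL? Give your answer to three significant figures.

Step 1: 0.28 mL brought to 32.7 mL → factor 32.7/0.28 = 116.79
Step 2: 55 μL + 19.9 mL = 19955 μL total → factor 19955/55 = 362.82
Step 3: 0.3 mL brought to 3 mL → factor 3/0.3 = 10
Step 4: 1.45 mL brought to 2550 μL → factor 2.55/1.45 = 1.7586
Step 5: 65 μL brought to 46.3 mL → factor 46300/65 = 712.31
Overall dilution factor = 116.79 × 362.82 × 10 × 1.7586 × 712.31 = 5.3078 × 10^8
Stock = 9.42 × 10^-9 μg/mL × 5.3078 × 10^8 = 5.00 μg/mL

5.00 μg/mL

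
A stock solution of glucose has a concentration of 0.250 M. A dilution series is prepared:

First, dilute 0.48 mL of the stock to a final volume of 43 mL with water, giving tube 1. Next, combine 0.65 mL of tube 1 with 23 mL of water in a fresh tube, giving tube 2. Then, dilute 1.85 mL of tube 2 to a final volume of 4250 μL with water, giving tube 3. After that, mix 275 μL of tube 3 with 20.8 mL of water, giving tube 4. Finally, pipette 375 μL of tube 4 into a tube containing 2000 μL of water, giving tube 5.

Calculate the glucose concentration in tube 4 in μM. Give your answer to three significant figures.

Step 1: 0.48 mL brought to 43 mL → factor 43/0.48 = 89.583
Step 2: 0.65 mL + 23 mL = 23.65 mL total → factor 23.65/0.65 = 36.385
Step 3: 1.85 mL brought to 4250 μL → factor 4.25/1.85 = 2.2973
Step 4: 275 μL + 20.8 mL = 21075 μL total → factor 21075/275 = 76.636
Dilution factor through tube 4 = 89.583 × 36.385 × 2.2973 × 76.636 = 5.7385 × 10^5
[tube 4] = 0.250 M / 5.7385 × 10^5 = 4.357 × 10^-7 M = 0.436 μM

0.436 μM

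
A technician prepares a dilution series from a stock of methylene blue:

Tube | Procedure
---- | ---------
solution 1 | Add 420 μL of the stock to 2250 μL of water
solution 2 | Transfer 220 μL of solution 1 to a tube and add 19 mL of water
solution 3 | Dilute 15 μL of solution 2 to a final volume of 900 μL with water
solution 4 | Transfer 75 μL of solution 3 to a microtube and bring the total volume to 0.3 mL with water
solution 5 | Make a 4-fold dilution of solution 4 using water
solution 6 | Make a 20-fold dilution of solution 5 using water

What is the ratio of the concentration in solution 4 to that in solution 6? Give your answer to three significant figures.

80.0

Step 1: 420 μL + 2250 μL = 2670 μL total → factor 2670/420 = 6.3571
Step 2: 220 μL + 19 mL = 19220 μL total → factor 19220/220 = 87.364
Step 3: 15 μL brought to 900 μL → factor 900/15 = 60
Step 4: 75 μL brought to 0.3 mL → factor 300/75 = 4
Step 5: 4-fold → factor 4
Step 6: 20-fold → factor 20
Dilution factor to solution 4 = 1.3329 × 10^5; to solution 6 = 1.0663 × 10^7
[solution 4]/[solution 6] = (factor to solution 6)/(factor to solution 4) = 1.0663 × 10^7/1.3329 × 10^5 = 80.0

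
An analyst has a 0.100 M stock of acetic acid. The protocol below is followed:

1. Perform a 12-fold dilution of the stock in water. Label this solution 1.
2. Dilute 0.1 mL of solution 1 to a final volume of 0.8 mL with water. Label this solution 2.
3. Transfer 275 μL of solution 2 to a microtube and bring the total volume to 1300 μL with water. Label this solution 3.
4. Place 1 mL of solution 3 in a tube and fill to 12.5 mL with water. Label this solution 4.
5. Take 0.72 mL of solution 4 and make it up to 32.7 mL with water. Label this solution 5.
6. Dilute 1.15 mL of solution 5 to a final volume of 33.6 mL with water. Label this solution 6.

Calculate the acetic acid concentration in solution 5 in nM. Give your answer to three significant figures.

Step 1: 12-fold → factor 12
Step 2: 0.1 mL brought to 0.8 mL → factor 0.8/0.1 = 8
Step 3: 275 μL brought to 1300 μL → factor 1300/275 = 4.7273
Step 4: 1 mL brought to 12.5 mL → factor 12.5/1 = 12.5
Step 5: 0.72 mL brought to 32.7 mL → factor 32.7/0.72 = 45.417
Dilution factor through solution 5 = 12 × 8 × 4.7273 × 12.5 × 45.417 = 2.5764 × 10^5
[solution 5] = 0.100 M / 2.5764 × 10^5 = 3.881 × 10^-7 M = 388 nM

388 nM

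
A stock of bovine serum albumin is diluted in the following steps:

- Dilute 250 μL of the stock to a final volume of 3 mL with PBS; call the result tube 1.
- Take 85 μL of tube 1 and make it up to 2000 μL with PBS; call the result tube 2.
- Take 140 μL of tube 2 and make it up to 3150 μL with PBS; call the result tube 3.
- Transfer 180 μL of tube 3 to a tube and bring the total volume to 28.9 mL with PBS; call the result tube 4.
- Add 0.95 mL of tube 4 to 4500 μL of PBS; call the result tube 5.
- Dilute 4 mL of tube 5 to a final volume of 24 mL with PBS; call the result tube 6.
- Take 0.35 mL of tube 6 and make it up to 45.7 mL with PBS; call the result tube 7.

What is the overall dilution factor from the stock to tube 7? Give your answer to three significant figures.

4.58 × 10^9

Step 1: 250 μL brought to 3 mL → factor 3000/250 = 12
Step 2: 85 μL brought to 2000 μL → factor 2000/85 = 23.529
Step 3: 140 μL brought to 3150 μL → factor 3150/140 = 22.5
Step 4: 180 μL brought to 28.9 mL → factor 28900/180 = 160.56
Step 5: 0.95 mL + 4500 μL = 5.45 mL total → factor 5.45/0.95 = 5.7368
Step 6: 4 mL brought to 24 mL → factor 24/4 = 6
Step 7: 0.35 mL brought to 45.7 mL → factor 45.7/0.35 = 130.57
Overall dilution factor = 12 × 23.529 × 22.5 × 160.56 × 5.7368 × 6 × 130.57 = 4.5843 × 10^9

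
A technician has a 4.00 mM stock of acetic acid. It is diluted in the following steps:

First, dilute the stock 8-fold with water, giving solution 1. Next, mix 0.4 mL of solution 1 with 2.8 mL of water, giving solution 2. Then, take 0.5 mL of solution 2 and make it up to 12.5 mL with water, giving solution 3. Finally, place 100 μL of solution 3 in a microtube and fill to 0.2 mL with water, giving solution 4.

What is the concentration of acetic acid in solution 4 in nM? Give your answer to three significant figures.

Step 1: 8-fold → factor 8
Step 2: 0.4 mL + 2.8 mL = 3.2 mL total → factor 3.2/0.4 = 8
Step 3: 0.5 mL brought to 12.5 mL → factor 12.5/0.5 = 25
Step 4: 100 μL brought to 0.2 mL → factor 200/100 = 2
Overall dilution factor = 8 × 8 × 25 × 2 = 3200
Final = 4.00 mM / 3200 = 0.001250 mM = 1.25 × 10^3 nM

1.25 × 10^3 nM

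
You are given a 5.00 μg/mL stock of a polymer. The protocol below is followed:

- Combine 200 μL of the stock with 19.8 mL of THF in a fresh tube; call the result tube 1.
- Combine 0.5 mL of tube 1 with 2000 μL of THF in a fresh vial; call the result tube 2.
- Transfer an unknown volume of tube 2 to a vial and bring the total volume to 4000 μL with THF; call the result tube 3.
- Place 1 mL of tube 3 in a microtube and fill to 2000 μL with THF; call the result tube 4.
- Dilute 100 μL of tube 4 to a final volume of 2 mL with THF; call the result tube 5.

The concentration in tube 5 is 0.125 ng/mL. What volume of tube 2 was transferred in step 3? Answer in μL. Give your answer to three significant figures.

Step 1: 200 μL + 19.8 mL = 20000 μL total → factor 20000/200 = 100
Step 2: 0.5 mL + 2000 μL = 2.5 mL total → factor 2.5/0.5 = 5
Step 3: v brought to 4000 μL → factor = 4000 μL/v
Step 4: 1 mL brought to 2000 μL → factor 2/1 = 2
Step 5: 100 μL brought to 2 mL → factor 2000/100 = 20
Product of known-step factors = 20000
Overall factor = 5.00 μg/mL / (0.125 ng/mL) = 40000
Step-3 factor = 40000 / 20000 = 2
v = 4000 μL / 2 = 2.00 × 10^3 μL

2.00 × 10^3 μL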